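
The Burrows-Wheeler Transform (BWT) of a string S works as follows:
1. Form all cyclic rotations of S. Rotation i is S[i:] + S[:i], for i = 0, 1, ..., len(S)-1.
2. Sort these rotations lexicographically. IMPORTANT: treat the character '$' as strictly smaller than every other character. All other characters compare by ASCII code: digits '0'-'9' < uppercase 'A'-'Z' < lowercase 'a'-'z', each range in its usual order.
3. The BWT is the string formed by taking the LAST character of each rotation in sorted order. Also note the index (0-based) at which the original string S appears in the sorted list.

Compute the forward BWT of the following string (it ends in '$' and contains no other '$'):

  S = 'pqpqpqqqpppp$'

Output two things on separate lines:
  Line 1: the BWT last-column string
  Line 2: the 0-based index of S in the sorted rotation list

All 13 rotations (rotation i = S[i:]+S[:i]):
  rot[0] = pqpqpqqqpppp$
  rot[1] = qpqpqqqpppp$p
  rot[2] = pqpqqqpppp$pq
  rot[3] = qpqqqpppp$pqp
  rot[4] = pqqqpppp$pqpq
  rot[5] = qqqpppp$pqpqp
  rot[6] = qqpppp$pqpqpq
  rot[7] = qpppp$pqpqpqq
  rot[8] = pppp$pqpqpqqq
  rot[9] = ppp$pqpqpqqqp
  rot[10] = pp$pqpqpqqqpp
  rot[11] = p$pqpqpqqqppp
  rot[12] = $pqpqpqqqpppp
Sorted (with $ < everything):
  sorted[0] = $pqpqpqqqpppp  (last char: 'p')
  sorted[1] = p$pqpqpqqqppp  (last char: 'p')
  sorted[2] = pp$pqpqpqqqpp  (last char: 'p')
  sorted[3] = ppp$pqpqpqqqp  (last char: 'p')
  sorted[4] = pppp$pqpqpqqq  (last char: 'q')
  sorted[5] = pqpqpqqqpppp$  (last char: '$')
  sorted[6] = pqpqqqpppp$pq  (last char: 'q')
  sorted[7] = pqqqpppp$pqpq  (last char: 'q')
  sorted[8] = qpppp$pqpqpqq  (last char: 'q')
  sorted[9] = qpqpqqqpppp$p  (last char: 'p')
  sorted[10] = qpqqqpppp$pqp  (last char: 'p')
  sorted[11] = qqpppp$pqpqpq  (last char: 'q')
  sorted[12] = qqqpppp$pqpqp  (last char: 'p')
Last column: ppppq$qqqppqp
Original string S is at sorted index 5

Answer: ppppq$qqqppqp
5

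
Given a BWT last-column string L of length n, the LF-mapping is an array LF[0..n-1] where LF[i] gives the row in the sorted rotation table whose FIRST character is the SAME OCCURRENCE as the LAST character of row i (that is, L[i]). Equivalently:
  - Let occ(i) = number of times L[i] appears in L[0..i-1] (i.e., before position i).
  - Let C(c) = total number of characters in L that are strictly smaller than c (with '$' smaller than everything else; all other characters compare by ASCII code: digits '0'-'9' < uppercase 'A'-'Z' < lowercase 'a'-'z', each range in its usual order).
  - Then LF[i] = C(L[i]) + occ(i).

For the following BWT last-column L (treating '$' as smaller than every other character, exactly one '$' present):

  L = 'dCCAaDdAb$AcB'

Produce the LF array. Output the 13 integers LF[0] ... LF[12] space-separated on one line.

Answer: 11 5 6 1 8 7 12 2 9 0 3 10 4

Derivation:
Char counts: '$':1, 'A':3, 'B':1, 'C':2, 'D':1, 'a':1, 'b':1, 'c':1, 'd':2
C (first-col start): C('$')=0, C('A')=1, C('B')=4, C('C')=5, C('D')=7, C('a')=8, C('b')=9, C('c')=10, C('d')=11
L[0]='d': occ=0, LF[0]=C('d')+0=11+0=11
L[1]='C': occ=0, LF[1]=C('C')+0=5+0=5
L[2]='C': occ=1, LF[2]=C('C')+1=5+1=6
L[3]='A': occ=0, LF[3]=C('A')+0=1+0=1
L[4]='a': occ=0, LF[4]=C('a')+0=8+0=8
L[5]='D': occ=0, LF[5]=C('D')+0=7+0=7
L[6]='d': occ=1, LF[6]=C('d')+1=11+1=12
L[7]='A': occ=1, LF[7]=C('A')+1=1+1=2
L[8]='b': occ=0, LF[8]=C('b')+0=9+0=9
L[9]='$': occ=0, LF[9]=C('$')+0=0+0=0
L[10]='A': occ=2, LF[10]=C('A')+2=1+2=3
L[11]='c': occ=0, LF[11]=C('c')+0=10+0=10
L[12]='B': occ=0, LF[12]=C('B')+0=4+0=4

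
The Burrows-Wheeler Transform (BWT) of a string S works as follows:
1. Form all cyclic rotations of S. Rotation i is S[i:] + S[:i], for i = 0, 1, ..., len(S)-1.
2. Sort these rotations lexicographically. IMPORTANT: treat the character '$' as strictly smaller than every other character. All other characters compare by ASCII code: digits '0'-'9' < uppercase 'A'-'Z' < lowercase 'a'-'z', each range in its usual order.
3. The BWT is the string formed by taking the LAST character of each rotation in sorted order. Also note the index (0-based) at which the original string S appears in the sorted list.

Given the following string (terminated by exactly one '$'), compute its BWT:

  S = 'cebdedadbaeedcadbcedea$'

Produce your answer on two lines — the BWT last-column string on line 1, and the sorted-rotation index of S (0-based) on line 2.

Answer: aedcbdded$beaaeebdcdeca
9

Derivation:
All 23 rotations (rotation i = S[i:]+S[:i]):
  rot[0] = cebdedadbaeedcadbcedea$
  rot[1] = ebdedadbaeedcadbcedea$c
  rot[2] = bdedadbaeedcadbcedea$ce
  rot[3] = dedadbaeedcadbcedea$ceb
  rot[4] = edadbaeedcadbcedea$cebd
  rot[5] = dadbaeedcadbcedea$cebde
  rot[6] = adbaeedcadbcedea$cebded
  rot[7] = dbaeedcadbcedea$cebdeda
  rot[8] = baeedcadbcedea$cebdedad
  rot[9] = aeedcadbcedea$cebdedadb
  rot[10] = eedcadbcedea$cebdedadba
  rot[11] = edcadbcedea$cebdedadbae
  rot[12] = dcadbcedea$cebdedadbaee
  rot[13] = cadbcedea$cebdedadbaeed
  rot[14] = adbcedea$cebdedadbaeedc
  rot[15] = dbcedea$cebdedadbaeedca
  rot[16] = bcedea$cebdedadbaeedcad
  rot[17] = cedea$cebdedadbaeedcadb
  rot[18] = edea$cebdedadbaeedcadbc
  rot[19] = dea$cebdedadbaeedcadbce
  rot[20] = ea$cebdedadbaeedcadbced
  rot[21] = a$cebdedadbaeedcadbcede
  rot[22] = $cebdedadbaeedcadbcedea
Sorted (with $ < everything):
  sorted[0] = $cebdedadbaeedcadbcedea  (last char: 'a')
  sorted[1] = a$cebdedadbaeedcadbcede  (last char: 'e')
  sorted[2] = adbaeedcadbcedea$cebded  (last char: 'd')
  sorted[3] = adbcedea$cebdedadbaeedc  (last char: 'c')
  sorted[4] = aeedcadbcedea$cebdedadb  (last char: 'b')
  sorted[5] = baeedcadbcedea$cebdedad  (last char: 'd')
  sorted[6] = bcedea$cebdedadbaeedcad  (last char: 'd')
  sorted[7] = bdedadbaeedcadbcedea$ce  (last char: 'e')
  sorted[8] = cadbcedea$cebdedadbaeed  (last char: 'd')
  sorted[9] = cebdedadbaeedcadbcedea$  (last char: '$')
  sorted[10] = cedea$cebdedadbaeedcadb  (last char: 'b')
  sorted[11] = dadbaeedcadbcedea$cebde  (last char: 'e')
  sorted[12] = dbaeedcadbcedea$cebdeda  (last char: 'a')
  sorted[13] = dbcedea$cebdedadbaeedca  (last char: 'a')
  sorted[14] = dcadbcedea$cebdedadbaee  (last char: 'e')
  sorted[15] = dea$cebdedadbaeedcadbce  (last char: 'e')
  sorted[16] = dedadbaeedcadbcedea$ceb  (last char: 'b')
  sorted[17] = ea$cebdedadbaeedcadbced  (last char: 'd')
  sorted[18] = ebdedadbaeedcadbcedea$c  (last char: 'c')
  sorted[19] = edadbaeedcadbcedea$cebd  (last char: 'd')
  sorted[20] = edcadbcedea$cebdedadbae  (last char: 'e')
  sorted[21] = edea$cebdedadbaeedcadbc  (last char: 'c')
  sorted[22] = eedcadbcedea$cebdedadba  (last char: 'a')
Last column: aedcbdded$beaaeebdcdeca
Original string S is at sorted index 9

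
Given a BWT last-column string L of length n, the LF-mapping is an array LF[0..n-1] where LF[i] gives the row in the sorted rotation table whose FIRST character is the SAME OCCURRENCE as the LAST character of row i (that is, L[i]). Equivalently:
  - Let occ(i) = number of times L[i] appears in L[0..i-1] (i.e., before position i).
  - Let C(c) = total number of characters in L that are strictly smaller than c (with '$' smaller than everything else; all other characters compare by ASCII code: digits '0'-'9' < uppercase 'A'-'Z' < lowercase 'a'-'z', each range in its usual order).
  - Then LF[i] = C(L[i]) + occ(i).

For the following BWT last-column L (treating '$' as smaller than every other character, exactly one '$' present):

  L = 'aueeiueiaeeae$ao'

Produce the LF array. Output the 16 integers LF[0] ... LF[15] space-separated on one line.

Answer: 1 14 5 6 11 15 7 12 2 8 9 3 10 0 4 13

Derivation:
Char counts: '$':1, 'a':4, 'e':6, 'i':2, 'o':1, 'u':2
C (first-col start): C('$')=0, C('a')=1, C('e')=5, C('i')=11, C('o')=13, C('u')=14
L[0]='a': occ=0, LF[0]=C('a')+0=1+0=1
L[1]='u': occ=0, LF[1]=C('u')+0=14+0=14
L[2]='e': occ=0, LF[2]=C('e')+0=5+0=5
L[3]='e': occ=1, LF[3]=C('e')+1=5+1=6
L[4]='i': occ=0, LF[4]=C('i')+0=11+0=11
L[5]='u': occ=1, LF[5]=C('u')+1=14+1=15
L[6]='e': occ=2, LF[6]=C('e')+2=5+2=7
L[7]='i': occ=1, LF[7]=C('i')+1=11+1=12
L[8]='a': occ=1, LF[8]=C('a')+1=1+1=2
L[9]='e': occ=3, LF[9]=C('e')+3=5+3=8
L[10]='e': occ=4, LF[10]=C('e')+4=5+4=9
L[11]='a': occ=2, LF[11]=C('a')+2=1+2=3
L[12]='e': occ=5, LF[12]=C('e')+5=5+5=10
L[13]='$': occ=0, LF[13]=C('$')+0=0+0=0
L[14]='a': occ=3, LF[14]=C('a')+3=1+3=4
L[15]='o': occ=0, LF[15]=C('o')+0=13+0=13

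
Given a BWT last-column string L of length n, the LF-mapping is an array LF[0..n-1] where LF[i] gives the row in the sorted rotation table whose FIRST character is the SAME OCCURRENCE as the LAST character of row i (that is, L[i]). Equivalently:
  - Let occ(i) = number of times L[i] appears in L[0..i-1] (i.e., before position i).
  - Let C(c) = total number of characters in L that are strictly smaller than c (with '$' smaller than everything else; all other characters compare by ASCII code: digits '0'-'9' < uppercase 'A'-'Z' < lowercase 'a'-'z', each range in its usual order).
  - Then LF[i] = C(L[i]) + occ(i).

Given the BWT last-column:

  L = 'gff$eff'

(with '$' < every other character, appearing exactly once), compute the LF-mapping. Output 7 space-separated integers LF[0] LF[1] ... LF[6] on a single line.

Answer: 6 2 3 0 1 4 5

Derivation:
Char counts: '$':1, 'e':1, 'f':4, 'g':1
C (first-col start): C('$')=0, C('e')=1, C('f')=2, C('g')=6
L[0]='g': occ=0, LF[0]=C('g')+0=6+0=6
L[1]='f': occ=0, LF[1]=C('f')+0=2+0=2
L[2]='f': occ=1, LF[2]=C('f')+1=2+1=3
L[3]='$': occ=0, LF[3]=C('$')+0=0+0=0
L[4]='e': occ=0, LF[4]=C('e')+0=1+0=1
L[5]='f': occ=2, LF[5]=C('f')+2=2+2=4
L[6]='f': occ=3, LF[6]=C('f')+3=2+3=5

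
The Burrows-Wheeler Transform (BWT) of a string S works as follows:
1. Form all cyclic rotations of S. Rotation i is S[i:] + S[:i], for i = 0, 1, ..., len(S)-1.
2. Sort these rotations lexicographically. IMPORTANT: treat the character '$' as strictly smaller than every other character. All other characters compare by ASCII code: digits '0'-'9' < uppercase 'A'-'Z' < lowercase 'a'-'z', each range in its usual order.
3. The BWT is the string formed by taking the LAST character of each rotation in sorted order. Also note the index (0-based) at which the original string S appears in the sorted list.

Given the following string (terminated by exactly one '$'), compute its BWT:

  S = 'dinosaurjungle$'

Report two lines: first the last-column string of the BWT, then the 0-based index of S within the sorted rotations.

Answer: es$lndrguinuoja
2

Derivation:
All 15 rotations (rotation i = S[i:]+S[:i]):
  rot[0] = dinosaurjungle$
  rot[1] = inosaurjungle$d
  rot[2] = nosaurjungle$di
  rot[3] = osaurjungle$din
  rot[4] = saurjungle$dino
  rot[5] = aurjungle$dinos
  rot[6] = urjungle$dinosa
  rot[7] = rjungle$dinosau
  rot[8] = jungle$dinosaur
  rot[9] = ungle$dinosaurj
  rot[10] = ngle$dinosaurju
  rot[11] = gle$dinosaurjun
  rot[12] = le$dinosaurjung
  rot[13] = e$dinosaurjungl
  rot[14] = $dinosaurjungle
Sorted (with $ < everything):
  sorted[0] = $dinosaurjungle  (last char: 'e')
  sorted[1] = aurjungle$dinos  (last char: 's')
  sorted[2] = dinosaurjungle$  (last char: '$')
  sorted[3] = e$dinosaurjungl  (last char: 'l')
  sorted[4] = gle$dinosaurjun  (last char: 'n')
  sorted[5] = inosaurjungle$d  (last char: 'd')
  sorted[6] = jungle$dinosaur  (last char: 'r')
  sorted[7] = le$dinosaurjung  (last char: 'g')
  sorted[8] = ngle$dinosaurju  (last char: 'u')
  sorted[9] = nosaurjungle$di  (last char: 'i')
  sorted[10] = osaurjungle$din  (last char: 'n')
  sorted[11] = rjungle$dinosau  (last char: 'u')
  sorted[12] = saurjungle$dino  (last char: 'o')
  sorted[13] = ungle$dinosaurj  (last char: 'j')
  sorted[14] = urjungle$dinosa  (last char: 'a')
Last column: es$lndrguinuoja
Original string S is at sorted index 2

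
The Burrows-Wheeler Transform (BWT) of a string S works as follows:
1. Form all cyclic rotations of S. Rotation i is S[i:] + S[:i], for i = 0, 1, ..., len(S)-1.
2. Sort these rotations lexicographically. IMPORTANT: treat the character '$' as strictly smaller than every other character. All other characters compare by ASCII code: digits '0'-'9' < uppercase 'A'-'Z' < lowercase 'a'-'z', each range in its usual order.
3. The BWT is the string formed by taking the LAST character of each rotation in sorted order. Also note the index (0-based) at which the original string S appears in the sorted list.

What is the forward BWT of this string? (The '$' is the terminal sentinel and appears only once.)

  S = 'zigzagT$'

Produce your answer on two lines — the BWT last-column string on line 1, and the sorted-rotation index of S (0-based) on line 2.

Answer: Tgzaizg$
7

Derivation:
All 8 rotations (rotation i = S[i:]+S[:i]):
  rot[0] = zigzagT$
  rot[1] = igzagT$z
  rot[2] = gzagT$zi
  rot[3] = zagT$zig
  rot[4] = agT$zigz
  rot[5] = gT$zigza
  rot[6] = T$zigzag
  rot[7] = $zigzagT
Sorted (with $ < everything):
  sorted[0] = $zigzagT  (last char: 'T')
  sorted[1] = T$zigzag  (last char: 'g')
  sorted[2] = agT$zigz  (last char: 'z')
  sorted[3] = gT$zigza  (last char: 'a')
  sorted[4] = gzagT$zi  (last char: 'i')
  sorted[5] = igzagT$z  (last char: 'z')
  sorted[6] = zagT$zig  (last char: 'g')
  sorted[7] = zigzagT$  (last char: '$')
Last column: Tgzaizg$
Original string S is at sorted index 7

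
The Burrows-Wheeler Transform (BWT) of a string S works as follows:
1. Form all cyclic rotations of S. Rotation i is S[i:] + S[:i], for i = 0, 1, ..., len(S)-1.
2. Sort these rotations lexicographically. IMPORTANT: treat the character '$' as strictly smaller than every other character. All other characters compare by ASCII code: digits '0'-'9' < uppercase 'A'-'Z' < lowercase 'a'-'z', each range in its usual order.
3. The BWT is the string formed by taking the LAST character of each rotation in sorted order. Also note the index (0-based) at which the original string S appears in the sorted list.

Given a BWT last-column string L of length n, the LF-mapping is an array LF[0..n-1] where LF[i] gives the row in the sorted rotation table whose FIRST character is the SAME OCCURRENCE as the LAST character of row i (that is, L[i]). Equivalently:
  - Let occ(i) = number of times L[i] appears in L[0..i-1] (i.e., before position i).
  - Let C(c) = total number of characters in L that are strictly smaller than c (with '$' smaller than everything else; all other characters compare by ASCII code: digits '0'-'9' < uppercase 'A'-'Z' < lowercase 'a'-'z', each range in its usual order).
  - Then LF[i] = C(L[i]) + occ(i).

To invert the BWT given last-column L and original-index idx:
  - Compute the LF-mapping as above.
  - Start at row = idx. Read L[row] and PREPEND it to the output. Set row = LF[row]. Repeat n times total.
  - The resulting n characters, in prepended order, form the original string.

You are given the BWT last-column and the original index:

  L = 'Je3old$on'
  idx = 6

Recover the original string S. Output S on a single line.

Answer: noodle3J$

Derivation:
LF mapping: 2 4 1 7 5 3 0 8 6
Walk LF starting at row 6, prepending L[row]:
  step 1: row=6, L[6]='$', prepend. Next row=LF[6]=0
  step 2: row=0, L[0]='J', prepend. Next row=LF[0]=2
  step 3: row=2, L[2]='3', prepend. Next row=LF[2]=1
  step 4: row=1, L[1]='e', prepend. Next row=LF[1]=4
  step 5: row=4, L[4]='l', prepend. Next row=LF[4]=5
  step 6: row=5, L[5]='d', prepend. Next row=LF[5]=3
  step 7: row=3, L[3]='o', prepend. Next row=LF[3]=7
  step 8: row=7, L[7]='o', prepend. Next row=LF[7]=8
  step 9: row=8, L[8]='n', prepend. Next row=LF[8]=6
Reversed output: noodle3J$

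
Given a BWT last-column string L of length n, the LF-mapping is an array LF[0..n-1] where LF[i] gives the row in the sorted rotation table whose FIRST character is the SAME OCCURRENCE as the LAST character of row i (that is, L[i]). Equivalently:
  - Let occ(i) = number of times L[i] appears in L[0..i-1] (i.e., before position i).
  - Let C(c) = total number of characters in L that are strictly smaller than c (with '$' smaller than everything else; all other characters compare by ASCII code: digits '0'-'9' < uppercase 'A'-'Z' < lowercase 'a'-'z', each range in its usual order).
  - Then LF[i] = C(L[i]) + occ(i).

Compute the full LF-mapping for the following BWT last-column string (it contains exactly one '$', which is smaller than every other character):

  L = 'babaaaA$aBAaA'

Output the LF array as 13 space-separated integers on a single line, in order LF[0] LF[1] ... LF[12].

Char counts: '$':1, 'A':3, 'B':1, 'a':6, 'b':2
C (first-col start): C('$')=0, C('A')=1, C('B')=4, C('a')=5, C('b')=11
L[0]='b': occ=0, LF[0]=C('b')+0=11+0=11
L[1]='a': occ=0, LF[1]=C('a')+0=5+0=5
L[2]='b': occ=1, LF[2]=C('b')+1=11+1=12
L[3]='a': occ=1, LF[3]=C('a')+1=5+1=6
L[4]='a': occ=2, LF[4]=C('a')+2=5+2=7
L[5]='a': occ=3, LF[5]=C('a')+3=5+3=8
L[6]='A': occ=0, LF[6]=C('A')+0=1+0=1
L[7]='$': occ=0, LF[7]=C('$')+0=0+0=0
L[8]='a': occ=4, LF[8]=C('a')+4=5+4=9
L[9]='B': occ=0, LF[9]=C('B')+0=4+0=4
L[10]='A': occ=1, LF[10]=C('A')+1=1+1=2
L[11]='a': occ=5, LF[11]=C('a')+5=5+5=10
L[12]='A': occ=2, LF[12]=C('A')+2=1+2=3

Answer: 11 5 12 6 7 8 1 0 9 4 2 10 3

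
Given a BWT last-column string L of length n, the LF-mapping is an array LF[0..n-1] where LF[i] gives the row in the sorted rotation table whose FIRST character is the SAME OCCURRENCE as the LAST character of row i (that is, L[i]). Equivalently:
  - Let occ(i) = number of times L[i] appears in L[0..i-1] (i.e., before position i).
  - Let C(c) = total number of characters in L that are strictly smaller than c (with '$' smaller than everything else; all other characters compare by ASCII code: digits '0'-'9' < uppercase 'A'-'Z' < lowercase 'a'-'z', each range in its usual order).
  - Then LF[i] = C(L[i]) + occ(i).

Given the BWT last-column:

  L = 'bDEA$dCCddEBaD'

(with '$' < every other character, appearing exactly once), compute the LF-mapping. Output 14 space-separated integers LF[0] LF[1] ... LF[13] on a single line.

Answer: 10 5 7 1 0 11 3 4 12 13 8 2 9 6

Derivation:
Char counts: '$':1, 'A':1, 'B':1, 'C':2, 'D':2, 'E':2, 'a':1, 'b':1, 'd':3
C (first-col start): C('$')=0, C('A')=1, C('B')=2, C('C')=3, C('D')=5, C('E')=7, C('a')=9, C('b')=10, C('d')=11
L[0]='b': occ=0, LF[0]=C('b')+0=10+0=10
L[1]='D': occ=0, LF[1]=C('D')+0=5+0=5
L[2]='E': occ=0, LF[2]=C('E')+0=7+0=7
L[3]='A': occ=0, LF[3]=C('A')+0=1+0=1
L[4]='$': occ=0, LF[4]=C('$')+0=0+0=0
L[5]='d': occ=0, LF[5]=C('d')+0=11+0=11
L[6]='C': occ=0, LF[6]=C('C')+0=3+0=3
L[7]='C': occ=1, LF[7]=C('C')+1=3+1=4
L[8]='d': occ=1, LF[8]=C('d')+1=11+1=12
L[9]='d': occ=2, LF[9]=C('d')+2=11+2=13
L[10]='E': occ=1, LF[10]=C('E')+1=7+1=8
L[11]='B': occ=0, LF[11]=C('B')+0=2+0=2
L[12]='a': occ=0, LF[12]=C('a')+0=9+0=9
L[13]='D': occ=1, LF[13]=C('D')+1=5+1=6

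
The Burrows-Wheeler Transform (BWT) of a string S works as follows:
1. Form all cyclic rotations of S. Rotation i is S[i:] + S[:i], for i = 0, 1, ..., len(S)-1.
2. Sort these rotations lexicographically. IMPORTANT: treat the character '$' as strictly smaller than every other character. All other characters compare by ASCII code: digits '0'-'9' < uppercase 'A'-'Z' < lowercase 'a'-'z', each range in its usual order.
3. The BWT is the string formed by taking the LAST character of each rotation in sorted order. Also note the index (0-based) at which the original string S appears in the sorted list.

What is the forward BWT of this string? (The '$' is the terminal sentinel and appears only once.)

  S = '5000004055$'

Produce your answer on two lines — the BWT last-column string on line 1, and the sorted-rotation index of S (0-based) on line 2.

Answer: 550000405$0
9

Derivation:
All 11 rotations (rotation i = S[i:]+S[:i]):
  rot[0] = 5000004055$
  rot[1] = 000004055$5
  rot[2] = 00004055$50
  rot[3] = 0004055$500
  rot[4] = 004055$5000
  rot[5] = 04055$50000
  rot[6] = 4055$500000
  rot[7] = 055$5000004
  rot[8] = 55$50000040
  rot[9] = 5$500000405
  rot[10] = $5000004055
Sorted (with $ < everything):
  sorted[0] = $5000004055  (last char: '5')
  sorted[1] = 000004055$5  (last char: '5')
  sorted[2] = 00004055$50  (last char: '0')
  sorted[3] = 0004055$500  (last char: '0')
  sorted[4] = 004055$5000  (last char: '0')
  sorted[5] = 04055$50000  (last char: '0')
  sorted[6] = 055$5000004  (last char: '4')
  sorted[7] = 4055$500000  (last char: '0')
  sorted[8] = 5$500000405  (last char: '5')
  sorted[9] = 5000004055$  (last char: '$')
  sorted[10] = 55$50000040  (last char: '0')
Last column: 550000405$0
Original string S is at sorted index 9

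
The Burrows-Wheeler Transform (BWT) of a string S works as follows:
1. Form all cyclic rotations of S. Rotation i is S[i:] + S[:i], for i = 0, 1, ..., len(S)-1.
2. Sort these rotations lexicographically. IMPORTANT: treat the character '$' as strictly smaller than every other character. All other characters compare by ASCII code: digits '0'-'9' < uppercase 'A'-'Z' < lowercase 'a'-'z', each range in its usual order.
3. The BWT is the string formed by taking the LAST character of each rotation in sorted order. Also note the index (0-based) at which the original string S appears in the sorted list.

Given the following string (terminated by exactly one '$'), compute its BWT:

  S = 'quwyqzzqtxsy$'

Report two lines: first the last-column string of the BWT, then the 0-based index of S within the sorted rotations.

Answer: yz$yxqqutswzq
2

Derivation:
All 13 rotations (rotation i = S[i:]+S[:i]):
  rot[0] = quwyqzzqtxsy$
  rot[1] = uwyqzzqtxsy$q
  rot[2] = wyqzzqtxsy$qu
  rot[3] = yqzzqtxsy$quw
  rot[4] = qzzqtxsy$quwy
  rot[5] = zzqtxsy$quwyq
  rot[6] = zqtxsy$quwyqz
  rot[7] = qtxsy$quwyqzz
  rot[8] = txsy$quwyqzzq
  rot[9] = xsy$quwyqzzqt
  rot[10] = sy$quwyqzzqtx
  rot[11] = y$quwyqzzqtxs
  rot[12] = $quwyqzzqtxsy
Sorted (with $ < everything):
  sorted[0] = $quwyqzzqtxsy  (last char: 'y')
  sorted[1] = qtxsy$quwyqzz  (last char: 'z')
  sorted[2] = quwyqzzqtxsy$  (last char: '$')
  sorted[3] = qzzqtxsy$quwy  (last char: 'y')
  sorted[4] = sy$quwyqzzqtx  (last char: 'x')
  sorted[5] = txsy$quwyqzzq  (last char: 'q')
  sorted[6] = uwyqzzqtxsy$q  (last char: 'q')
  sorted[7] = wyqzzqtxsy$qu  (last char: 'u')
  sorted[8] = xsy$quwyqzzqt  (last char: 't')
  sorted[9] = y$quwyqzzqtxs  (last char: 's')
  sorted[10] = yqzzqtxsy$quw  (last char: 'w')
  sorted[11] = zqtxsy$quwyqz  (last char: 'z')
  sorted[12] = zzqtxsy$quwyq  (last char: 'q')
Last column: yz$yxqqutswzq
Original string S is at sorted index 2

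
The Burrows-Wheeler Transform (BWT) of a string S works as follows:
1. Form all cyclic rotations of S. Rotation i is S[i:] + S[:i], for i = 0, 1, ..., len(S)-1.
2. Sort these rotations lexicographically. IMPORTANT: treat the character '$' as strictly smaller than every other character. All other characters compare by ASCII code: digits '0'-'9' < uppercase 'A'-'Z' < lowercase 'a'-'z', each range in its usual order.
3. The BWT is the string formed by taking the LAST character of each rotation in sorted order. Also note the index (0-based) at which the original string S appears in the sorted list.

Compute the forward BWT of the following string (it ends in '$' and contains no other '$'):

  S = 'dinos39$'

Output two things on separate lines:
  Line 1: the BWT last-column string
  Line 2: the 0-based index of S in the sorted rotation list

Answer: 9s3$dino
3

Derivation:
All 8 rotations (rotation i = S[i:]+S[:i]):
  rot[0] = dinos39$
  rot[1] = inos39$d
  rot[2] = nos39$di
  rot[3] = os39$din
  rot[4] = s39$dino
  rot[5] = 39$dinos
  rot[6] = 9$dinos3
  rot[7] = $dinos39
Sorted (with $ < everything):
  sorted[0] = $dinos39  (last char: '9')
  sorted[1] = 39$dinos  (last char: 's')
  sorted[2] = 9$dinos3  (last char: '3')
  sorted[3] = dinos39$  (last char: '$')
  sorted[4] = inos39$d  (last char: 'd')
  sorted[5] = nos39$di  (last char: 'i')
  sorted[6] = os39$din  (last char: 'n')
  sorted[7] = s39$dino  (last char: 'o')
Last column: 9s3$dino
Original string S is at sorted index 3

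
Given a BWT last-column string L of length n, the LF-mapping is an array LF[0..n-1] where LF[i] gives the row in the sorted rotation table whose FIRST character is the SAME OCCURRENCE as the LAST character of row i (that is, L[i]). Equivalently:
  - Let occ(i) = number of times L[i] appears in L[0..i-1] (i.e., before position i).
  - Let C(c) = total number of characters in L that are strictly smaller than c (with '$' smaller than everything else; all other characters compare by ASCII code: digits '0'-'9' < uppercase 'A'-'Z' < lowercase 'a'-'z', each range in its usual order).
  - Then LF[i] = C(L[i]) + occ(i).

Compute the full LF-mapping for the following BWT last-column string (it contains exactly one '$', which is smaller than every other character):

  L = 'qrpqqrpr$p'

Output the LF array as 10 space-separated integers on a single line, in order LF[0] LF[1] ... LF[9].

Char counts: '$':1, 'p':3, 'q':3, 'r':3
C (first-col start): C('$')=0, C('p')=1, C('q')=4, C('r')=7
L[0]='q': occ=0, LF[0]=C('q')+0=4+0=4
L[1]='r': occ=0, LF[1]=C('r')+0=7+0=7
L[2]='p': occ=0, LF[2]=C('p')+0=1+0=1
L[3]='q': occ=1, LF[3]=C('q')+1=4+1=5
L[4]='q': occ=2, LF[4]=C('q')+2=4+2=6
L[5]='r': occ=1, LF[5]=C('r')+1=7+1=8
L[6]='p': occ=1, LF[6]=C('p')+1=1+1=2
L[7]='r': occ=2, LF[7]=C('r')+2=7+2=9
L[8]='$': occ=0, LF[8]=C('$')+0=0+0=0
L[9]='p': occ=2, LF[9]=C('p')+2=1+2=3

Answer: 4 7 1 5 6 8 2 9 0 3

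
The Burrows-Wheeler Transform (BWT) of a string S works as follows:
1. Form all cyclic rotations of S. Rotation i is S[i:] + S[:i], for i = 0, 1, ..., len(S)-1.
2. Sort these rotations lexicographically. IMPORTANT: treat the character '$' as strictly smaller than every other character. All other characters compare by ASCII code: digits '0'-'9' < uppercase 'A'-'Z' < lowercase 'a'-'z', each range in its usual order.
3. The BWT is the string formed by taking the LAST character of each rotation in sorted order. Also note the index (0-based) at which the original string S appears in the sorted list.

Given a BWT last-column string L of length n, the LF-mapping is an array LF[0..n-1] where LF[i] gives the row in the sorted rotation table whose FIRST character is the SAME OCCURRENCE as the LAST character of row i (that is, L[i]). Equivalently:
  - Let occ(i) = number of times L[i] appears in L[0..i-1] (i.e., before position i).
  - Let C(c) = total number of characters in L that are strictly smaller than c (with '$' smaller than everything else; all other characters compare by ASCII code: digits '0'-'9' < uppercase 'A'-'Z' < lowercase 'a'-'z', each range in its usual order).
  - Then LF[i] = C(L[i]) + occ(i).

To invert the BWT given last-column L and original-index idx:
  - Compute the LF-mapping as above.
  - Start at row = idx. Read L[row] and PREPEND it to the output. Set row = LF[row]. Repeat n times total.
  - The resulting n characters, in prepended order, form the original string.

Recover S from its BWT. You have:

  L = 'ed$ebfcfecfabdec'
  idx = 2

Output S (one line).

LF mapping: 9 7 0 10 2 13 4 14 11 5 15 1 3 8 12 6
Walk LF starting at row 2, prepending L[row]:
  step 1: row=2, L[2]='$', prepend. Next row=LF[2]=0
  step 2: row=0, L[0]='e', prepend. Next row=LF[0]=9
  step 3: row=9, L[9]='c', prepend. Next row=LF[9]=5
  step 4: row=5, L[5]='f', prepend. Next row=LF[5]=13
  step 5: row=13, L[13]='d', prepend. Next row=LF[13]=8
  step 6: row=8, L[8]='e', prepend. Next row=LF[8]=11
  step 7: row=11, L[11]='a', prepend. Next row=LF[11]=1
  step 8: row=1, L[1]='d', prepend. Next row=LF[1]=7
  step 9: row=7, L[7]='f', prepend. Next row=LF[7]=14
  step 10: row=14, L[14]='e', prepend. Next row=LF[14]=12
  step 11: row=12, L[12]='b', prepend. Next row=LF[12]=3
  step 12: row=3, L[3]='e', prepend. Next row=LF[3]=10
  step 13: row=10, L[10]='f', prepend. Next row=LF[10]=15
  step 14: row=15, L[15]='c', prepend. Next row=LF[15]=6
  step 15: row=6, L[6]='c', prepend. Next row=LF[6]=4
  step 16: row=4, L[4]='b', prepend. Next row=LF[4]=2
Reversed output: bccfebefdaedfce$

Answer: bccfebefdaedfce$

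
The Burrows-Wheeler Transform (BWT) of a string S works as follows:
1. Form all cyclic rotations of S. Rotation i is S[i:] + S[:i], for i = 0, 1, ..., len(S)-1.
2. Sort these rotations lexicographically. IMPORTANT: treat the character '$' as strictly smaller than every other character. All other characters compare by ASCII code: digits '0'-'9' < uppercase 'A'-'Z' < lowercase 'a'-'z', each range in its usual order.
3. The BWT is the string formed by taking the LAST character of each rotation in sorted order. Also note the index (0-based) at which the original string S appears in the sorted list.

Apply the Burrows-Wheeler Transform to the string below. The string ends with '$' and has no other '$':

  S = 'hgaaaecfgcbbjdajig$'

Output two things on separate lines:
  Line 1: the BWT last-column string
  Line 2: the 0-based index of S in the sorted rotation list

Answer: ggaadcbgejacihf$jba
15

Derivation:
All 19 rotations (rotation i = S[i:]+S[:i]):
  rot[0] = hgaaaecfgcbbjdajig$
  rot[1] = gaaaecfgcbbjdajig$h
  rot[2] = aaaecfgcbbjdajig$hg
  rot[3] = aaecfgcbbjdajig$hga
  rot[4] = aecfgcbbjdajig$hgaa
  rot[5] = ecfgcbbjdajig$hgaaa
  rot[6] = cfgcbbjdajig$hgaaae
  rot[7] = fgcbbjdajig$hgaaaec
  rot[8] = gcbbjdajig$hgaaaecf
  rot[9] = cbbjdajig$hgaaaecfg
  rot[10] = bbjdajig$hgaaaecfgc
  rot[11] = bjdajig$hgaaaecfgcb
  rot[12] = jdajig$hgaaaecfgcbb
  rot[13] = dajig$hgaaaecfgcbbj
  rot[14] = ajig$hgaaaecfgcbbjd
  rot[15] = jig$hgaaaecfgcbbjda
  rot[16] = ig$hgaaaecfgcbbjdaj
  rot[17] = g$hgaaaecfgcbbjdaji
  rot[18] = $hgaaaecfgcbbjdajig
Sorted (with $ < everything):
  sorted[0] = $hgaaaecfgcbbjdajig  (last char: 'g')
  sorted[1] = aaaecfgcbbjdajig$hg  (last char: 'g')
  sorted[2] = aaecfgcbbjdajig$hga  (last char: 'a')
  sorted[3] = aecfgcbbjdajig$hgaa  (last char: 'a')
  sorted[4] = ajig$hgaaaecfgcbbjd  (last char: 'd')
  sorted[5] = bbjdajig$hgaaaecfgc  (last char: 'c')
  sorted[6] = bjdajig$hgaaaecfgcb  (last char: 'b')
  sorted[7] = cbbjdajig$hgaaaecfg  (last char: 'g')
  sorted[8] = cfgcbbjdajig$hgaaae  (last char: 'e')
  sorted[9] = dajig$hgaaaecfgcbbj  (last char: 'j')
  sorted[10] = ecfgcbbjdajig$hgaaa  (last char: 'a')
  sorted[11] = fgcbbjdajig$hgaaaec  (last char: 'c')
  sorted[12] = g$hgaaaecfgcbbjdaji  (last char: 'i')
  sorted[13] = gaaaecfgcbbjdajig$h  (last char: 'h')
  sorted[14] = gcbbjdajig$hgaaaecf  (last char: 'f')
  sorted[15] = hgaaaecfgcbbjdajig$  (last char: '$')
  sorted[16] = ig$hgaaaecfgcbbjdaj  (last char: 'j')
  sorted[17] = jdajig$hgaaaecfgcbb  (last char: 'b')
  sorted[18] = jig$hgaaaecfgcbbjda  (last char: 'a')
Last column: ggaadcbgejacihf$jba
Original string S is at sorted index 15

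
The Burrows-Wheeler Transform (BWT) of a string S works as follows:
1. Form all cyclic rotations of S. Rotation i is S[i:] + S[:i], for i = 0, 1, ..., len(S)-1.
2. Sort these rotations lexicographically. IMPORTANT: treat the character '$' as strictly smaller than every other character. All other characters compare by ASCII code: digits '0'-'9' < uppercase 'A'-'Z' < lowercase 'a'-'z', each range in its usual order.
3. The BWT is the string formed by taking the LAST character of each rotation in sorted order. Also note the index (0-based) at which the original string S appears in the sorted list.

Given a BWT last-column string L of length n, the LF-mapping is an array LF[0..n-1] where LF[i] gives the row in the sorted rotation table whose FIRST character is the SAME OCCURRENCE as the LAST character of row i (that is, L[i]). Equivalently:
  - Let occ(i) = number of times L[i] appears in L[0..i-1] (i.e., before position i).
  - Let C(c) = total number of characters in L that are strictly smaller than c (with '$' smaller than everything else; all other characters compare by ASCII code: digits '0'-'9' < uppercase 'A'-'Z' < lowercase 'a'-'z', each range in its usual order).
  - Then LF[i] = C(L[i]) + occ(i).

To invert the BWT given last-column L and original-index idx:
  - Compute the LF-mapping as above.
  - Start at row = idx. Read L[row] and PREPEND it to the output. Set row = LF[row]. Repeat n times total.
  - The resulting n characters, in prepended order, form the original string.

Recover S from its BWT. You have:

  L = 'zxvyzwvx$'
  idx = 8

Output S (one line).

Answer: zxvvywxz$

Derivation:
LF mapping: 7 4 1 6 8 3 2 5 0
Walk LF starting at row 8, prepending L[row]:
  step 1: row=8, L[8]='$', prepend. Next row=LF[8]=0
  step 2: row=0, L[0]='z', prepend. Next row=LF[0]=7
  step 3: row=7, L[7]='x', prepend. Next row=LF[7]=5
  step 4: row=5, L[5]='w', prepend. Next row=LF[5]=3
  step 5: row=3, L[3]='y', prepend. Next row=LF[3]=6
  step 6: row=6, L[6]='v', prepend. Next row=LF[6]=2
  step 7: row=2, L[2]='v', prepend. Next row=LF[2]=1
  step 8: row=1, L[1]='x', prepend. Next row=LF[1]=4
  step 9: row=4, L[4]='z', prepend. Next row=LF[4]=8
Reversed output: zxvvywxz$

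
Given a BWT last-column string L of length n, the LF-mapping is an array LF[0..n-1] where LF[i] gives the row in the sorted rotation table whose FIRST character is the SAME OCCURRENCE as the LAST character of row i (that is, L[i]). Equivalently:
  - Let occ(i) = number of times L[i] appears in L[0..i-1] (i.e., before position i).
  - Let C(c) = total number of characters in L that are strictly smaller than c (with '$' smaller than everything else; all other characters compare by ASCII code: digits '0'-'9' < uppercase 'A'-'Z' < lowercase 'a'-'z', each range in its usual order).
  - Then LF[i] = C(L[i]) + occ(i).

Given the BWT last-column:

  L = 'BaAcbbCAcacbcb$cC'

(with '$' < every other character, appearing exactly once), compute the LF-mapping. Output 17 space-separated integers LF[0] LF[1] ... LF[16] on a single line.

Answer: 3 6 1 12 8 9 4 2 13 7 14 10 15 11 0 16 5

Derivation:
Char counts: '$':1, 'A':2, 'B':1, 'C':2, 'a':2, 'b':4, 'c':5
C (first-col start): C('$')=0, C('A')=1, C('B')=3, C('C')=4, C('a')=6, C('b')=8, C('c')=12
L[0]='B': occ=0, LF[0]=C('B')+0=3+0=3
L[1]='a': occ=0, LF[1]=C('a')+0=6+0=6
L[2]='A': occ=0, LF[2]=C('A')+0=1+0=1
L[3]='c': occ=0, LF[3]=C('c')+0=12+0=12
L[4]='b': occ=0, LF[4]=C('b')+0=8+0=8
L[5]='b': occ=1, LF[5]=C('b')+1=8+1=9
L[6]='C': occ=0, LF[6]=C('C')+0=4+0=4
L[7]='A': occ=1, LF[7]=C('A')+1=1+1=2
L[8]='c': occ=1, LF[8]=C('c')+1=12+1=13
L[9]='a': occ=1, LF[9]=C('a')+1=6+1=7
L[10]='c': occ=2, LF[10]=C('c')+2=12+2=14
L[11]='b': occ=2, LF[11]=C('b')+2=8+2=10
L[12]='c': occ=3, LF[12]=C('c')+3=12+3=15
L[13]='b': occ=3, LF[13]=C('b')+3=8+3=11
L[14]='$': occ=0, LF[14]=C('$')+0=0+0=0
L[15]='c': occ=4, LF[15]=C('c')+4=12+4=16
L[16]='C': occ=1, LF[16]=C('C')+1=4+1=5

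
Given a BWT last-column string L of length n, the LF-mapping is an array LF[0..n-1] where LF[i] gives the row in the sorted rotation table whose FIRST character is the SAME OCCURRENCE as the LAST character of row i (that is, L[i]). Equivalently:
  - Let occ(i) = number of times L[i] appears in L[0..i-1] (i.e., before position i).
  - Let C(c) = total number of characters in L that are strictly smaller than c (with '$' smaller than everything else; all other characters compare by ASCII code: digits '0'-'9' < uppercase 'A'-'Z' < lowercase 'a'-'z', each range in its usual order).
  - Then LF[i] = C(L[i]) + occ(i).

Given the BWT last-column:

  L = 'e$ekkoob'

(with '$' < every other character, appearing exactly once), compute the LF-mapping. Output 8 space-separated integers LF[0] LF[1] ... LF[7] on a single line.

Char counts: '$':1, 'b':1, 'e':2, 'k':2, 'o':2
C (first-col start): C('$')=0, C('b')=1, C('e')=2, C('k')=4, C('o')=6
L[0]='e': occ=0, LF[0]=C('e')+0=2+0=2
L[1]='$': occ=0, LF[1]=C('$')+0=0+0=0
L[2]='e': occ=1, LF[2]=C('e')+1=2+1=3
L[3]='k': occ=0, LF[3]=C('k')+0=4+0=4
L[4]='k': occ=1, LF[4]=C('k')+1=4+1=5
L[5]='o': occ=0, LF[5]=C('o')+0=6+0=6
L[6]='o': occ=1, LF[6]=C('o')+1=6+1=7
L[7]='b': occ=0, LF[7]=C('b')+0=1+0=1

Answer: 2 0 3 4 5 6 7 1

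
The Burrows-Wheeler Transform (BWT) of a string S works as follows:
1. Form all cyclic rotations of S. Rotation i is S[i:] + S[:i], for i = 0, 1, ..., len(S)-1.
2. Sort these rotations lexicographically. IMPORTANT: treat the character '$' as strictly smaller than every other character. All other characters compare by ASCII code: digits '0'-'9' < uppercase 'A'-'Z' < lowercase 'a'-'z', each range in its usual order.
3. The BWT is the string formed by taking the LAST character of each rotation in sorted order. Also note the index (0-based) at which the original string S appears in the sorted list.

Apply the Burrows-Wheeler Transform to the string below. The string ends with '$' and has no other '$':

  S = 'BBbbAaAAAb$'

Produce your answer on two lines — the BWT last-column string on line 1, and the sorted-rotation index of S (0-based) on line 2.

All 11 rotations (rotation i = S[i:]+S[:i]):
  rot[0] = BBbbAaAAAb$
  rot[1] = BbbAaAAAb$B
  rot[2] = bbAaAAAb$BB
  rot[3] = bAaAAAb$BBb
  rot[4] = AaAAAb$BBbb
  rot[5] = aAAAb$BBbbA
  rot[6] = AAAb$BBbbAa
  rot[7] = AAb$BBbbAaA
  rot[8] = Ab$BBbbAaAA
  rot[9] = b$BBbbAaAAA
  rot[10] = $BBbbAaAAAb
Sorted (with $ < everything):
  sorted[0] = $BBbbAaAAAb  (last char: 'b')
  sorted[1] = AAAb$BBbbAa  (last char: 'a')
  sorted[2] = AAb$BBbbAaA  (last char: 'A')
  sorted[3] = AaAAAb$BBbb  (last char: 'b')
  sorted[4] = Ab$BBbbAaAA  (last char: 'A')
  sorted[5] = BBbbAaAAAb$  (last char: '$')
  sorted[6] = BbbAaAAAb$B  (last char: 'B')
  sorted[7] = aAAAb$BBbbA  (last char: 'A')
  sorted[8] = b$BBbbAaAAA  (last char: 'A')
  sorted[9] = bAaAAAb$BBb  (last char: 'b')
  sorted[10] = bbAaAAAb$BB  (last char: 'B')
Last column: baAbA$BAAbB
Original string S is at sorted index 5

Answer: baAbA$BAAbB
5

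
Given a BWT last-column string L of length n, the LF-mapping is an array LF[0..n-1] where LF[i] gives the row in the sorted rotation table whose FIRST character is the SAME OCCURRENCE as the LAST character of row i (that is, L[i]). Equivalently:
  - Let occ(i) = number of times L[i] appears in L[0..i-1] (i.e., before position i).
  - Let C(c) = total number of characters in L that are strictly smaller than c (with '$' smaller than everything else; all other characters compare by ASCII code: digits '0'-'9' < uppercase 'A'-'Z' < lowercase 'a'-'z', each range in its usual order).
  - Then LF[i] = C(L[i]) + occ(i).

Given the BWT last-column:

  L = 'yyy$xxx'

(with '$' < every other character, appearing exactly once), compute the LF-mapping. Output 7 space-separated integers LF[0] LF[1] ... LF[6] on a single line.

Answer: 4 5 6 0 1 2 3

Derivation:
Char counts: '$':1, 'x':3, 'y':3
C (first-col start): C('$')=0, C('x')=1, C('y')=4
L[0]='y': occ=0, LF[0]=C('y')+0=4+0=4
L[1]='y': occ=1, LF[1]=C('y')+1=4+1=5
L[2]='y': occ=2, LF[2]=C('y')+2=4+2=6
L[3]='$': occ=0, LF[3]=C('$')+0=0+0=0
L[4]='x': occ=0, LF[4]=C('x')+0=1+0=1
L[5]='x': occ=1, LF[5]=C('x')+1=1+1=2
L[6]='x': occ=2, LF[6]=C('x')+2=1+2=3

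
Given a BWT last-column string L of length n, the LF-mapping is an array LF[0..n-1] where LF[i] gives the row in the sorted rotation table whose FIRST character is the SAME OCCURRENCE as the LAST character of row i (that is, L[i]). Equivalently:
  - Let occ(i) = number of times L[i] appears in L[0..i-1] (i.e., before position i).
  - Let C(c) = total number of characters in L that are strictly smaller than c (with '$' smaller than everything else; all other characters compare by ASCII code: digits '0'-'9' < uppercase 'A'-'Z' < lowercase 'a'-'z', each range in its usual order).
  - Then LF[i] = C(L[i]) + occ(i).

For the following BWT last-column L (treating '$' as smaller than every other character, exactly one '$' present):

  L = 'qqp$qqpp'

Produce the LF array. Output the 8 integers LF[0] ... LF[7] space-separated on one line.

Char counts: '$':1, 'p':3, 'q':4
C (first-col start): C('$')=0, C('p')=1, C('q')=4
L[0]='q': occ=0, LF[0]=C('q')+0=4+0=4
L[1]='q': occ=1, LF[1]=C('q')+1=4+1=5
L[2]='p': occ=0, LF[2]=C('p')+0=1+0=1
L[3]='$': occ=0, LF[3]=C('$')+0=0+0=0
L[4]='q': occ=2, LF[4]=C('q')+2=4+2=6
L[5]='q': occ=3, LF[5]=C('q')+3=4+3=7
L[6]='p': occ=1, LF[6]=C('p')+1=1+1=2
L[7]='p': occ=2, LF[7]=C('p')+2=1+2=3

Answer: 4 5 1 0 6 7 2 3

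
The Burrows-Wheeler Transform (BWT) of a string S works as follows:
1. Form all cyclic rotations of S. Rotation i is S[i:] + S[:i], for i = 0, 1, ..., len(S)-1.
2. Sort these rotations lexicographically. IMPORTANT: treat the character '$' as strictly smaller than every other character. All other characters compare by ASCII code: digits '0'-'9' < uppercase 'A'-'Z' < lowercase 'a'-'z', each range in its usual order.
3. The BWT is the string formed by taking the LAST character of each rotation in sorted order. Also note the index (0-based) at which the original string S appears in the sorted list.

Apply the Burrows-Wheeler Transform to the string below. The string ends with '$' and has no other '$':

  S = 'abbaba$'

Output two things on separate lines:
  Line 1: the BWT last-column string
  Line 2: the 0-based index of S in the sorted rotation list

All 7 rotations (rotation i = S[i:]+S[:i]):
  rot[0] = abbaba$
  rot[1] = bbaba$a
  rot[2] = baba$ab
  rot[3] = aba$abb
  rot[4] = ba$abba
  rot[5] = a$abbab
  rot[6] = $abbaba
Sorted (with $ < everything):
  sorted[0] = $abbaba  (last char: 'a')
  sorted[1] = a$abbab  (last char: 'b')
  sorted[2] = aba$abb  (last char: 'b')
  sorted[3] = abbaba$  (last char: '$')
  sorted[4] = ba$abba  (last char: 'a')
  sorted[5] = baba$ab  (last char: 'b')
  sorted[6] = bbaba$a  (last char: 'a')
Last column: abb$aba
Original string S is at sorted index 3

Answer: abb$aba
3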